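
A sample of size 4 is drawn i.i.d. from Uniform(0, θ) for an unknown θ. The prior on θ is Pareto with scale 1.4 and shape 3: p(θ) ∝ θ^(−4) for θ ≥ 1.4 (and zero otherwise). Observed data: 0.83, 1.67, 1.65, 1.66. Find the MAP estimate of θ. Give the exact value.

θ̂_MAP = 1.67

The Uniform(0, θ) likelihood is θ^(−n) for θ ≥ max(xᵢ), zero otherwise. Here max(xᵢ) = 1.67.
Posterior ∝ θ^(−4) · θ^(−4) = θ^(−8) on θ ≥ max(1.4, 1.67) = 1.67.
This density is strictly decreasing in θ, so the posterior mode lies at the lower boundary of the support.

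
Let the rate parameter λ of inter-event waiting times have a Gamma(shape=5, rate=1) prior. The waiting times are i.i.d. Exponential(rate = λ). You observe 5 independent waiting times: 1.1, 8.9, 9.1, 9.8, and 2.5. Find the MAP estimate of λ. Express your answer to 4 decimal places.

λ̂_MAP = 0.2778

The Exponential(rate=λ) likelihood is ∝ λ^n e^(−λΣtᵢ). Here n = 5 and Σtᵢ = 1.1 + 8.9 + 9.1 + 9.8 + 2.5 = 31.4.
Posterior ∝ λ^4e^(−1λ) · λ^5e^(−31.4λ) = λ^9e^(−32.4λ), i.e. Gamma(10, 32.4).
Mode = (a−1)/b = 9/32.4 ≈ 0.2778.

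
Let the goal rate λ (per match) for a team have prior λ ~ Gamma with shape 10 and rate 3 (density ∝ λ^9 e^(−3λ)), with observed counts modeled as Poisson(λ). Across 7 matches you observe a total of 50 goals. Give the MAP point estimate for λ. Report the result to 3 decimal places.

λ̂_MAP = 5.900

Σxᵢ = 50, n = 7.
Posterior ∝ λ^9e^(−3λ) · λ^50e^(−7λ) = λ^59e^(−10λ), i.e. Gamma(shape=60, rate=10).
The mode of a Gamma(a, b) with a ≥ 1 (shape–rate) is (a−1)/b = 59/10 ≈ 5.900.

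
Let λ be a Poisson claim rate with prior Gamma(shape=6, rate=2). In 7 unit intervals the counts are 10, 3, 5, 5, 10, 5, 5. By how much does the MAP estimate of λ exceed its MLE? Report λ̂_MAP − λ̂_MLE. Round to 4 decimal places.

MAP − MLE = -0.8095

Σxᵢ = 43. Posterior is Gamma(49, 9); MAP = (49−1)/9 = 48/9 ≈ 5.33333.
MLE = x̄ = 43/7 ≈ 6.14286.
Difference = 48/9 − 43/7 = -17/21 ≈ -0.8095.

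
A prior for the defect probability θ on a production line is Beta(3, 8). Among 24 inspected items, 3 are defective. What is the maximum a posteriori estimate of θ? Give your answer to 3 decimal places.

Prior: Beta(3, 8).
Data: 3 successes in 24 trials. The binomial likelihood contributes θ^3(1−θ)^21, so the posterior is Beta(3+3, 8+21) = Beta(6, 29).
For Beta(a, b) with a, b > 1 the mode is (a−1)/(a+b−2) = 5/33 ≈ 0.152.

θ̂_MAP = 0.152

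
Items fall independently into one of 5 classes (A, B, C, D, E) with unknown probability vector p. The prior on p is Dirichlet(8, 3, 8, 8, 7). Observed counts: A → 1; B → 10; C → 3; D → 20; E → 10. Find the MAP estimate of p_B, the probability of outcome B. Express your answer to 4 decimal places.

MAP estimate of p_B = 0.1644

The posterior is Dirichlet(αᵢ + nᵢ) = Dirichlet(9, 13, 11, 28, 17).
For a Dirichlet(a₁,…,a_K) with all aᵢ > 1, the mode has j-th component (aⱼ − 1)/(Σaᵢ − K).
Here Σaᵢ = 78 and K = 5, so p_B = (13 − 1)/(78 − 5) = 12/73 ≈ 0.1644.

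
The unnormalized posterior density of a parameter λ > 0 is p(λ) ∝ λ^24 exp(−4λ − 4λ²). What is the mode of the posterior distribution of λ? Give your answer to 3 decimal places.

ℓ'(λ) = 24/λ − 4 − 8λ. Setting this to zero and multiplying by λ: 8λ² + 4λ − 24 = 0.
λ = (−4 + √(4² + 4·8·24)) / (2·8) = (−4 + √784) / 16 = (−4 + 28)/16 = 3/2.
ℓ''(λ) = −24/λ² − 8 < 0, confirming a maximum.

λ̂_MAP = 1.500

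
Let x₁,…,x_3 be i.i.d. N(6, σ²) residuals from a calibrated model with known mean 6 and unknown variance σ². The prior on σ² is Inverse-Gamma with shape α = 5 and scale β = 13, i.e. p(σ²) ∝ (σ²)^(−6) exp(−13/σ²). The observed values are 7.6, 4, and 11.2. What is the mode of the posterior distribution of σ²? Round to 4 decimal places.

Sum of squared deviations about the known mean: SS = (7.6−6)² + (4−6)² + (11.2−6)² = 33.6.
The Normal likelihood contributes (σ²)^(−n/2) exp(−SS/(2σ²)), so the posterior is Inverse-Gamma(α + n/2, β + SS/2) = Inverse-Gamma(6.5, 29.8).
The mode of Inverse-Gamma(a, b) is b/(a+1) = 29.8/7.5 ≈ 3.9733.

σ̂²_MAP = 3.9733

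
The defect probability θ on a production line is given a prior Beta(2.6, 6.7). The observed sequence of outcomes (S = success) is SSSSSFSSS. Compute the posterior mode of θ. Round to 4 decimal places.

θ̂_MAP = 0.5890

Prior: Beta(2.6, 6.7).
Data: 8 successes in 9 trials (from the sequence). The binomial likelihood contributes θ^8(1−θ)^1, so the posterior is Beta(2.6+8, 6.7+1) = Beta(10.6, 7.7).
For Beta(a, b) with a, b > 1 the mode is (a−1)/(a+b−2) = 9.6/16.3 ≈ 0.5890.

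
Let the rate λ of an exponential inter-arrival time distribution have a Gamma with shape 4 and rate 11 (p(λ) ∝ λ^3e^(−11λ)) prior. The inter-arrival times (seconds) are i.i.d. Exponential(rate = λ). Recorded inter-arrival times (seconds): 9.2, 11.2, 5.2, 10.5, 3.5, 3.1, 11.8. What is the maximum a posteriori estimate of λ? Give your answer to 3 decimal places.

The Exponential(rate=λ) likelihood is ∝ λ^n e^(−λΣtᵢ). Here n = 7 and Σtᵢ = 9.2 + 11.2 + 5.2 + 10.5 + 3.5 + 3.1 + 11.8 = 54.5.
Posterior ∝ λ^3e^(−11λ) · λ^7e^(−54.5λ) = λ^10e^(−65.5λ), i.e. Gamma(11, 65.5).
Mode = (a−1)/b = 10/65.5 ≈ 0.153.

λ̂_MAP = 0.153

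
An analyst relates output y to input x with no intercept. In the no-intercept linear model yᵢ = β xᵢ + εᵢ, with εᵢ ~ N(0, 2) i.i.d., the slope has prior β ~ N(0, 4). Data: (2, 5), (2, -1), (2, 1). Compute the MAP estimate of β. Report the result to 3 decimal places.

log p(β | y) = −Σ(yᵢ − βxᵢ)²/(2·2) − β²/(2·4) + const.
Setting the derivative to zero: Σxᵢ(yᵢ − βxᵢ)/2 − β/4 = 0, so β = Σxᵢyᵢ / (Σxᵢ² + σ²/τ²).
Σxᵢyᵢ = 2·5 + 2·(-1) + 2·1 = 10; Σxᵢ² = 12; σ²/τ² = 0.5.
β̂_MAP = 10 / (12 + 0.5) = 10/12.5 ≈ 0.800.

β̂_MAP = 0.800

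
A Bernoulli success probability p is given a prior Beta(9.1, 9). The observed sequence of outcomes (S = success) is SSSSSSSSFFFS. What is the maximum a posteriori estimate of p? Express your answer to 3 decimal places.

p̂_MAP = 0.609

Prior: Beta(9.1, 9).
Data: 9 successes in 12 trials (from the sequence). The binomial likelihood contributes p^9(1−p)^3, so the posterior is Beta(9.1+9, 9+3) = Beta(18.1, 12).
For Beta(a, b) with a, b > 1 the mode is (a−1)/(a+b−2) = 17.1/28.1 ≈ 0.609.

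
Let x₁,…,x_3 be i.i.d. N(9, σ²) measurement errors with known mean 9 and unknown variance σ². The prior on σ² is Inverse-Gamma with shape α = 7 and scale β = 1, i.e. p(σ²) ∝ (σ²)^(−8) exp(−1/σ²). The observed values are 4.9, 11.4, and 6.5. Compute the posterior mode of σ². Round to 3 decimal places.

Sum of squared deviations about the known mean: SS = (4.9−9)² + (11.4−9)² + (6.5−9)² = 28.82.
The Normal likelihood contributes (σ²)^(−n/2) exp(−SS/(2σ²)), so the posterior is Inverse-Gamma(α + n/2, β + SS/2) = Inverse-Gamma(8.5, 15.41).
The mode of Inverse-Gamma(a, b) is b/(a+1) = 15.41/9.5 ≈ 1.622.

σ̂²_MAP = 1.622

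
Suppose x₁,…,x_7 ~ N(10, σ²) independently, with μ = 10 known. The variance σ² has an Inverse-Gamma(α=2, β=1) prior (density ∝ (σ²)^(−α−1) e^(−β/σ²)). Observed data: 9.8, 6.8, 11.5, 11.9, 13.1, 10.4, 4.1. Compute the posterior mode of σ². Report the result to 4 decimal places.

Sum of squared deviations about the known mean: SS = (9.8−10)² + (6.8−10)² + (11.5−10)² + (11.9−10)² + (13.1−10)² + (10.4−10)² + (4.1−10)² = 60.72.
The Normal likelihood contributes (σ²)^(−n/2) exp(−SS/(2σ²)), so the posterior is Inverse-Gamma(α + n/2, β + SS/2) = Inverse-Gamma(5.5, 31.36).
The mode of Inverse-Gamma(a, b) is b/(a+1) = 31.36/6.5 ≈ 4.8246.

σ̂²_MAP = 4.8246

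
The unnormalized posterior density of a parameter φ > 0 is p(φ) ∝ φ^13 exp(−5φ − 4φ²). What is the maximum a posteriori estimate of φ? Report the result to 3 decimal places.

ℓ'(φ) = 13/φ − 5 − 8φ. Setting this to zero and multiplying by φ: 8φ² + 5φ − 13 = 0.
φ = (−5 + √(5² + 4·8·13)) / (2·8) = (−5 + √441) / 16 = (−5 + 21)/16 = 1.
ℓ''(φ) = −13/φ² − 8 < 0, confirming a maximum.

φ̂_MAP = 1.000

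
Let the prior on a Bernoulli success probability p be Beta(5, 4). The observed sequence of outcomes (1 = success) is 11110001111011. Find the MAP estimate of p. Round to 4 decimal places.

p̂_MAP = 0.6667

Prior: Beta(5, 4).
Data: 10 successes in 14 trials (from the sequence). The binomial likelihood contributes p^10(1−p)^4, so the posterior is Beta(5+10, 4+4) = Beta(15, 8).
For Beta(a, b) with a, b > 1 the mode is (a−1)/(a+b−2) = 14/21 ≈ 0.6667.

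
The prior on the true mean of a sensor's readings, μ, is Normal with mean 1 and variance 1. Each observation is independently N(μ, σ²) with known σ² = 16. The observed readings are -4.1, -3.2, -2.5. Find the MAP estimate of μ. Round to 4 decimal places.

n = 3; x̄ = ((-4.1) + (-3.2) + (-2.5))/3 = -9.8/3 = -49/15 ≈ -3.2667.
For a Normal prior and Normal likelihood with known variance, the posterior is Normal; its mode equals its mean, the precision-weighted average.
Prior precision 1/σ₀² = 1/1 = 1; data precision n/σ² = 3/16 = 0.1875.
μ̂ = (1·1 + 0.1875·(-49/15)) / (1 + 0.1875) = 0.3875/1.1875 = 31/95 ≈ 0.3263.

μ̂_MAP = 0.3263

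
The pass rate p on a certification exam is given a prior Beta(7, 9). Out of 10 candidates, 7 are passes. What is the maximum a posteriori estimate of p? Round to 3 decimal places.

Prior: Beta(7, 9).
Data: 7 successes in 10 trials. The binomial likelihood contributes p^7(1−p)^3, so the posterior is Beta(7+7, 9+3) = Beta(14, 12).
For Beta(a, b) with a, b > 1 the mode is (a−1)/(a+b−2) = 13/24 ≈ 0.542.

p̂_MAP = 0.542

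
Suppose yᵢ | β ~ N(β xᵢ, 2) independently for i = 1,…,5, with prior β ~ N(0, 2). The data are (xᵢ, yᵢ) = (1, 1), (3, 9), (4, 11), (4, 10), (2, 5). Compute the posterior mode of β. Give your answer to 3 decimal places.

β̂_MAP = 2.596

log p(β | y) = −Σ(yᵢ − βxᵢ)²/(2·2) − β²/(2·2) + const.
Setting the derivative to zero: Σxᵢ(yᵢ − βxᵢ)/2 − β/2 = 0, so β = Σxᵢyᵢ / (Σxᵢ² + σ²/τ²).
Σxᵢyᵢ = 1·1 + 3·9 + 4·11 + 4·10 + 2·5 = 122; Σxᵢ² = 46; σ²/τ² = 1.
β̂_MAP = 122 / (46 + 1) = 122/47 ≈ 2.596.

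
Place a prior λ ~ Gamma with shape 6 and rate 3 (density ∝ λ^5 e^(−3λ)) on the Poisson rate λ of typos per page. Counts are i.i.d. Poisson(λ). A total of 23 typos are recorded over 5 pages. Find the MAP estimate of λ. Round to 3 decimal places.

λ̂_MAP = 3.500

Σxᵢ = 23, n = 5.
Posterior ∝ λ^5e^(−3λ) · λ^23e^(−5λ) = λ^28e^(−8λ), i.e. Gamma(shape=29, rate=8).
The mode of a Gamma(a, b) with a ≥ 1 (shape–rate) is (a−1)/b = 28/8 ≈ 3.500.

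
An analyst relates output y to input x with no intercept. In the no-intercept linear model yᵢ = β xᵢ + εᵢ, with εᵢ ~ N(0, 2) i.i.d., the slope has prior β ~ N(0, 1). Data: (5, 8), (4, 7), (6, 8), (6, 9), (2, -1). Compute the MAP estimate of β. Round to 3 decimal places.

β̂_MAP = 1.412

log p(β | y) = −Σ(yᵢ − βxᵢ)²/(2·2) − β²/(2·1) + const.
Setting the derivative to zero: Σxᵢ(yᵢ − βxᵢ)/2 − β/1 = 0, so β = Σxᵢyᵢ / (Σxᵢ² + σ²/τ²).
Σxᵢyᵢ = 5·8 + 4·7 + 6·8 + 6·9 + 2·(-1) = 168; Σxᵢ² = 117; σ²/τ² = 2.
β̂_MAP = 168 / (117 + 2) = 168/119 ≈ 1.412.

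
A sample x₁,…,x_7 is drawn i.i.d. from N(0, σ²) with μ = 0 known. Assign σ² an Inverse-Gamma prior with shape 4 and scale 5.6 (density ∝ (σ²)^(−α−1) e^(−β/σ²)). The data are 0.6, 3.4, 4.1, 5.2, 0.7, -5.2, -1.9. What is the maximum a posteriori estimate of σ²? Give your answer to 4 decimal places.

σ̂²_MAP = 5.7712

Sum of squared deviations about the known mean: SS = (0.6−0)² + (3.4−0)² + (4.1−0)² + (5.2−0)² + (0.7−0)² + (-5.2−0)² + (-1.9−0)² = 86.91.
The Normal likelihood contributes (σ²)^(−n/2) exp(−SS/(2σ²)), so the posterior is Inverse-Gamma(α + n/2, β + SS/2) = Inverse-Gamma(7.5, 49.055).
The mode of Inverse-Gamma(a, b) is b/(a+1) = 49.055/8.5 ≈ 5.7712.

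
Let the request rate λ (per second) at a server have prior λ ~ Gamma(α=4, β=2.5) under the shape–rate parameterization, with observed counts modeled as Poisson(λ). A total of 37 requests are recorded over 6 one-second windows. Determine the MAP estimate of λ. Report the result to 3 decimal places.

Σxᵢ = 37, n = 6.
Posterior ∝ λ^3e^(−2.5λ) · λ^37e^(−6λ) = λ^40e^(−8.5λ), i.e. Gamma(shape=41, rate=8.5).
The mode of a Gamma(a, b) with a ≥ 1 (shape–rate) is (a−1)/b = 40/8.5 ≈ 4.706.

λ̂_MAP = 4.706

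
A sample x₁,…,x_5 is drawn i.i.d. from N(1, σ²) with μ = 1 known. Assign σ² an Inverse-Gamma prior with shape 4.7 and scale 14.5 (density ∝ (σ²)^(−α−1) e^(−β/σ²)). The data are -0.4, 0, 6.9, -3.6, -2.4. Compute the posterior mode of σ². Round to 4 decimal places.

Sum of squared deviations about the known mean: SS = (-0.4−1)² + (0−1)² + (6.9−1)² + (-3.6−1)² + (-2.4−1)² = 70.49.
The Normal likelihood contributes (σ²)^(−n/2) exp(−SS/(2σ²)), so the posterior is Inverse-Gamma(α + n/2, β + SS/2) = Inverse-Gamma(7.2, 49.745).
The mode of Inverse-Gamma(a, b) is b/(a+1) = 49.745/8.2 ≈ 6.0665.

σ̂²_MAP = 6.0665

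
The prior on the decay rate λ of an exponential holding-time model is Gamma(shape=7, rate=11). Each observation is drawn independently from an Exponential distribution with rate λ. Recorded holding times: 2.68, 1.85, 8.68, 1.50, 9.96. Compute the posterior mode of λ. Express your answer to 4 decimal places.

λ̂_MAP = 0.3084

The Exponential(rate=λ) likelihood is ∝ λ^n e^(−λΣtᵢ). Here n = 5 and Σtᵢ = 2.68 + 1.85 + 8.68 + 1.50 + 9.96 = 24.67.
Posterior ∝ λ^6e^(−11λ) · λ^5e^(−24.67λ) = λ^11e^(−35.67λ), i.e. Gamma(12, 35.67).
Mode = (a−1)/b = 11/35.67 ≈ 0.3084.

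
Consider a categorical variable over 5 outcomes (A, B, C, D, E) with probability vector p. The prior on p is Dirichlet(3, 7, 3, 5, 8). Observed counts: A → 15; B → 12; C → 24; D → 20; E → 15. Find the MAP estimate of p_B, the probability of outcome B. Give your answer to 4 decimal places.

The posterior is Dirichlet(αᵢ + nᵢ) = Dirichlet(18, 19, 27, 25, 23).
For a Dirichlet(a₁,…,a_K) with all aᵢ > 1, the mode has j-th component (aⱼ − 1)/(Σaᵢ − K).
Here Σaᵢ = 112 and K = 5, so p_B = (19 − 1)/(112 − 5) = 18/107 ≈ 0.1682.

MAP estimate of p_B = 0.1682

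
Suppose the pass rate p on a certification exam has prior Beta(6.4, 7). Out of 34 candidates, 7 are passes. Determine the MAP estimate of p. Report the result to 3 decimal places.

Prior: Beta(6.4, 7).
Data: 7 successes in 34 trials. The binomial likelihood contributes p^7(1−p)^27, so the posterior is Beta(6.4+7, 7+27) = Beta(13.4, 34).
For Beta(a, b) with a, b > 1 the mode is (a−1)/(a+b−2) = 12.4/45.4 ≈ 0.273.

p̂_MAP = 0.273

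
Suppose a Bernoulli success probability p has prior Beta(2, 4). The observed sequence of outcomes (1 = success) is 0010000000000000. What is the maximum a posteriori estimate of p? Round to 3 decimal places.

p̂_MAP = 0.100

Prior: Beta(2, 4).
Data: 1 success in 16 trials (from the sequence). The binomial likelihood contributes p(1−p)^15, so the posterior is Beta(2+1, 4+15) = Beta(3, 19).
For Beta(a, b) with a, b > 1 the mode is (a−1)/(a+b−2) = 2/20 ≈ 0.100.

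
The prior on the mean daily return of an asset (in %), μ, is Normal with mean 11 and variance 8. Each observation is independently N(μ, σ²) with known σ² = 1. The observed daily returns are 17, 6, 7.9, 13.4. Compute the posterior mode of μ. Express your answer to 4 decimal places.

n = 4; x̄ = (17 + 6 + 7.9 + 13.4)/4 = 44.3/4 = 11.075.
For a Normal prior and Normal likelihood with known variance, the posterior is Normal; its mode equals its mean, the precision-weighted average.
Prior precision 1/σ₀² = 1/8 = 0.125; data precision n/σ² = 4/1 = 4.
μ̂ = (0.125·11 + 4·11.075) / (0.125 + 4) = 45.675/4.125 = 609/55 ≈ 11.0727.

μ̂_MAP = 11.0727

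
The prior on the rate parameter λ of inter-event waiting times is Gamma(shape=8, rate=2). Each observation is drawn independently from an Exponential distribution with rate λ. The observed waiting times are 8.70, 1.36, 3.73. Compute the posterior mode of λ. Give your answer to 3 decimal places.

The Exponential(rate=λ) likelihood is ∝ λ^n e^(−λΣtᵢ). Here n = 3 and Σtᵢ = 8.70 + 1.36 + 3.73 = 13.79.
Posterior ∝ λ^7e^(−2λ) · λ^3e^(−13.79λ) = λ^10e^(−15.79λ), i.e. Gamma(11, 15.79).
Mode = (a−1)/b = 10/15.79 ≈ 0.633.

λ̂_MAP = 0.633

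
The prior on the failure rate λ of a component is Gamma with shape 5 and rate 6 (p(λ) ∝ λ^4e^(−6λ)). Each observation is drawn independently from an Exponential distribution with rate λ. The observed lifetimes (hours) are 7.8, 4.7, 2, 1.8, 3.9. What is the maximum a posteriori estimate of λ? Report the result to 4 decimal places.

The Exponential(rate=λ) likelihood is ∝ λ^n e^(−λΣtᵢ). Here n = 5 and Σtᵢ = 7.8 + 4.7 + 2 + 1.8 + 3.9 = 20.2.
Posterior ∝ λ^4e^(−6λ) · λ^5e^(−20.2λ) = λ^9e^(−26.2λ), i.e. Gamma(10, 26.2).
Mode = (a−1)/b = 9/26.2 ≈ 0.3435.

λ̂_MAP = 0.3435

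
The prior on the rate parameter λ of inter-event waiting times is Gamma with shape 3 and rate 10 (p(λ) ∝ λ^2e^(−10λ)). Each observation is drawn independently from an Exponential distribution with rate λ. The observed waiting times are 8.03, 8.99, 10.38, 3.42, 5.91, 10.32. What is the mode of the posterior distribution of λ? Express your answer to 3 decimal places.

The Exponential(rate=λ) likelihood is ∝ λ^n e^(−λΣtᵢ). Here n = 6 and Σtᵢ = 8.03 + 8.99 + 10.38 + 3.42 + 5.91 + 10.32 = 47.05.
Posterior ∝ λ^2e^(−10λ) · λ^6e^(−47.05λ) = λ^8e^(−57.05λ), i.e. Gamma(9, 57.05).
Mode = (a−1)/b = 8/57.05 ≈ 0.140.

λ̂_MAP = 0.140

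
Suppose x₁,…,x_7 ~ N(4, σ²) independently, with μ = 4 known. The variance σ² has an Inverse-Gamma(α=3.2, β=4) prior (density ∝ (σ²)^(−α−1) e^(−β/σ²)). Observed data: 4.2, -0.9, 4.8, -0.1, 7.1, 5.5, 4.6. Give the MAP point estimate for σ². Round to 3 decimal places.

σ̂²_MAP = 4.008

Sum of squared deviations about the known mean: SS = (4.2−4)² + (-0.9−4)² + (4.8−4)² + (-0.1−4)² + (7.1−4)² + (5.5−4)² + (4.6−4)² = 53.72.
The Normal likelihood contributes (σ²)^(−n/2) exp(−SS/(2σ²)), so the posterior is Inverse-Gamma(α + n/2, β + SS/2) = Inverse-Gamma(6.7, 30.86).
The mode of Inverse-Gamma(a, b) is b/(a+1) = 30.86/7.7 ≈ 4.008.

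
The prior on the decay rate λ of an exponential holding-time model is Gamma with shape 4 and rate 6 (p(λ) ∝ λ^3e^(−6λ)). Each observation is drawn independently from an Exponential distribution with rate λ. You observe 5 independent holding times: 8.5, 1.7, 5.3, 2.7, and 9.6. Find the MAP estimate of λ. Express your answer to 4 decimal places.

λ̂_MAP = 0.2367

The Exponential(rate=λ) likelihood is ∝ λ^n e^(−λΣtᵢ). Here n = 5 and Σtᵢ = 8.5 + 1.7 + 5.3 + 2.7 + 9.6 = 27.8.
Posterior ∝ λ^3e^(−6λ) · λ^5e^(−27.8λ) = λ^8e^(−33.8λ), i.e. Gamma(9, 33.8).
Mode = (a−1)/b = 8/33.8 ≈ 0.2367.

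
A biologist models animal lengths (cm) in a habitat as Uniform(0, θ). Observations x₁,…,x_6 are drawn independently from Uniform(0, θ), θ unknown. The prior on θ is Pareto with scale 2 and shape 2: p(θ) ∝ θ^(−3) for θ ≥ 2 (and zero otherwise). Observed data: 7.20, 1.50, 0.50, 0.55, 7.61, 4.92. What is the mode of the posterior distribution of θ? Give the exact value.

The Uniform(0, θ) likelihood is θ^(−n) for θ ≥ max(xᵢ), zero otherwise. Here max(xᵢ) = 7.61.
Posterior ∝ θ^(−3) · θ^(−6) = θ^(−9) on θ ≥ max(2, 7.61) = 7.61.
This density is strictly decreasing in θ, so the posterior mode lies at the lower boundary of the support.

θ̂_MAP = 7.61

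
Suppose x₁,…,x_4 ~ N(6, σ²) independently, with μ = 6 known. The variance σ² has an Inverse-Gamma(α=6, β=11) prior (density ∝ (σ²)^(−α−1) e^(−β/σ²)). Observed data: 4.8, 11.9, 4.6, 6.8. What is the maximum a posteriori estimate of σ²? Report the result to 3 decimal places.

Sum of squared deviations about the known mean: SS = (4.8−6)² + (11.9−6)² + (4.6−6)² + (6.8−6)² = 38.85.
The Normal likelihood contributes (σ²)^(−n/2) exp(−SS/(2σ²)), so the posterior is Inverse-Gamma(α + n/2, β + SS/2) = Inverse-Gamma(8, 30.425).
The mode of Inverse-Gamma(a, b) is b/(a+1) = 30.425/9 ≈ 3.381.

σ̂²_MAP = 3.381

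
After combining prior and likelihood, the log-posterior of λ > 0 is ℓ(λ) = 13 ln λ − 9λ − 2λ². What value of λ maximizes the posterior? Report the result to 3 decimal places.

ℓ'(λ) = 13/λ − 9 − 4λ. Setting this to zero and multiplying by λ: 4λ² + 9λ − 13 = 0.
λ = (−9 + √(9² + 4·4·13)) / (2·4) = (−9 + √289) / 8 = (−9 + 17)/8 = 1.
ℓ''(λ) = −13/λ² − 4 < 0, confirming a maximum.

λ̂_MAP = 1.000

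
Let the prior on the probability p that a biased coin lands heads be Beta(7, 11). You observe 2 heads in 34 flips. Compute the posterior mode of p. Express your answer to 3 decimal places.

p̂_MAP = 0.160

Prior: Beta(7, 11).
Data: 2 successes in 34 trials. The binomial likelihood contributes p^2(1−p)^32, so the posterior is Beta(7+2, 11+32) = Beta(9, 43).
For Beta(a, b) with a, b > 1 the mode is (a−1)/(a+b−2) = 8/50 ≈ 0.160.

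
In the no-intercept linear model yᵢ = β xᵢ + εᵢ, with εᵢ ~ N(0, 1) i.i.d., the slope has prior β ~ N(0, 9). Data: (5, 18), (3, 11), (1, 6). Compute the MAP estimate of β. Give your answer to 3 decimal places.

β̂_MAP = 3.674

log p(β | y) = −Σ(yᵢ − βxᵢ)²/(2·1) − β²/(2·9) + const.
Setting the derivative to zero: Σxᵢ(yᵢ − βxᵢ)/1 − β/9 = 0, so β = Σxᵢyᵢ / (Σxᵢ² + σ²/τ²).
Σxᵢyᵢ = 5·18 + 3·11 + 1·6 = 129; Σxᵢ² = 35; σ²/τ² = 1/9.
β̂_MAP = 129 / (35 + 1/9) = 129/(316/9) = 1161/316 ≈ 3.674.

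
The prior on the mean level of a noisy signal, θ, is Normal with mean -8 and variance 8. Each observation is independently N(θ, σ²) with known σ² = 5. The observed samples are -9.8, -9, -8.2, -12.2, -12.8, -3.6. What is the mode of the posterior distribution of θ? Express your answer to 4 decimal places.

θ̂_MAP = -9.1472

n = 6; x̄ = ((-9.8) + (-9) + (-8.2) + (-12.2) + (-12.8) + (-3.6))/6 = -55.6/6 = -139/15 ≈ -9.2667.
For a Normal prior and Normal likelihood with known variance, the posterior is Normal; its mode equals its mean, the precision-weighted average.
Prior precision 1/σ₀² = 1/8 = 0.125; data precision n/σ² = 6/5 = 1.2.
θ̂ = (0.125·(-8) + 1.2·(-139/15)) / (0.125 + 1.2) = (-12.12)/1.325 = -2424/265 ≈ -9.1472.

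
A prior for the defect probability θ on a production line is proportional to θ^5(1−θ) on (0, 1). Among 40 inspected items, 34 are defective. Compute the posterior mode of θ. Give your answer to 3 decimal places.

θ̂_MAP = 0.848

The prior density ∝ θ^5(1−θ)^1 is the kernel of Beta(6, 2).
Data: 34 successes in 40 trials. The binomial likelihood contributes θ^34(1−θ)^6, so the posterior is Beta(6+34, 2+6) = Beta(40, 8).
For Beta(a, b) with a, b > 1 the mode is (a−1)/(a+b−2) = 39/46 ≈ 0.848.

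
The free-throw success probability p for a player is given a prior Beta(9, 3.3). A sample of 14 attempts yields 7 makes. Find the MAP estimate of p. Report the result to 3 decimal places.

Prior: Beta(9, 3.3).
Data: 7 successes in 14 trials. The binomial likelihood contributes p^7(1−p)^7, so the posterior is Beta(9+7, 3.3+7) = Beta(16, 10.3).
For Beta(a, b) with a, b > 1 the mode is (a−1)/(a+b−2) = 15/24.3 ≈ 0.617.

p̂_MAP = 0.617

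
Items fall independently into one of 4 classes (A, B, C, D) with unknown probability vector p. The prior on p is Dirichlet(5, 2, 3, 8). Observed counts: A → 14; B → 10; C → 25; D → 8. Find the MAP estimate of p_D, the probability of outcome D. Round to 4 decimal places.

MAP estimate of p_D = 0.2113

The posterior is Dirichlet(αᵢ + nᵢ) = Dirichlet(19, 12, 28, 16).
For a Dirichlet(a₁,…,a_K) with all aᵢ > 1, the mode has j-th component (aⱼ − 1)/(Σaᵢ − K).
Here Σaᵢ = 75 and K = 4, so p_D = (16 − 1)/(75 − 4) = 15/71 ≈ 0.2113.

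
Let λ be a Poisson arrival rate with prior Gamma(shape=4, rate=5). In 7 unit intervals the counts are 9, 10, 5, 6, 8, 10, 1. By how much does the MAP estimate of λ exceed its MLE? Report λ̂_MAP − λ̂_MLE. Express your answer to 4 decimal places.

Σxᵢ = 49. Posterior is Gamma(53, 12); MAP = (53−1)/12 = 52/12 ≈ 4.33333.
MLE = x̄ = 49/7 ≈ 7.00000.
Difference = 52/12 − 49/7 = -8/3 ≈ -2.6667.

MAP − MLE = -2.6667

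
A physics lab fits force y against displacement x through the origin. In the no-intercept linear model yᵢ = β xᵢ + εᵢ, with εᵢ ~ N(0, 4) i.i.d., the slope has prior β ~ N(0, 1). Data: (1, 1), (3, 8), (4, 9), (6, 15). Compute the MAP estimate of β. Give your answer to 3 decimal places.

β̂_MAP = 2.288

log p(β | y) = −Σ(yᵢ − βxᵢ)²/(2·4) − β²/(2·1) + const.
Setting the derivative to zero: Σxᵢ(yᵢ − βxᵢ)/4 − β/1 = 0, so β = Σxᵢyᵢ / (Σxᵢ² + σ²/τ²).
Σxᵢyᵢ = 1·1 + 3·8 + 4·9 + 6·15 = 151; Σxᵢ² = 62; σ²/τ² = 4.
β̂_MAP = 151 / (62 + 4) = 151/66 ≈ 2.288.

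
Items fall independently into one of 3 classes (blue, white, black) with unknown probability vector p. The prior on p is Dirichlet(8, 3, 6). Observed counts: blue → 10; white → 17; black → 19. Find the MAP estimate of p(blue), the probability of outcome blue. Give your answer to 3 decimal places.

The posterior is Dirichlet(αᵢ + nᵢ) = Dirichlet(18, 20, 25).
For a Dirichlet(a₁,…,a_K) with all aᵢ > 1, the mode has j-th component (aⱼ − 1)/(Σaᵢ − K).
Here Σaᵢ = 63 and K = 3, so p(blue) = (18 − 1)/(63 − 3) = 17/60 ≈ 0.283.

MAP estimate of p(blue) = 0.283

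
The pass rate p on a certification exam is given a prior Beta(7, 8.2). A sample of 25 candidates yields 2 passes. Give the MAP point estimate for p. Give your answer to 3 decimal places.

p̂_MAP = 0.209

Prior: Beta(7, 8.2).
Data: 2 successes in 25 trials. The binomial likelihood contributes p^2(1−p)^23, so the posterior is Beta(7+2, 8.2+23) = Beta(9, 31.2).
For Beta(a, b) with a, b > 1 the mode is (a−1)/(a+b−2) = 8/38.2 ≈ 0.209.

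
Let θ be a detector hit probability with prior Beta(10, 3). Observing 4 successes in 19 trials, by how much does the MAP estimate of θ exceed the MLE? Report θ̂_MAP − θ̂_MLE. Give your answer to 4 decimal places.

MAP − MLE = 0.2228

Posterior is Beta(14, 18); MAP = (14−1)/(32−2) = 13/30 ≈ 0.43333.
MLE ignores the prior: θ̂_MLE = k/n = 4/19 ≈ 0.21053.
Difference = 13/30 − 4/19 = 127/570 ≈ 0.2228.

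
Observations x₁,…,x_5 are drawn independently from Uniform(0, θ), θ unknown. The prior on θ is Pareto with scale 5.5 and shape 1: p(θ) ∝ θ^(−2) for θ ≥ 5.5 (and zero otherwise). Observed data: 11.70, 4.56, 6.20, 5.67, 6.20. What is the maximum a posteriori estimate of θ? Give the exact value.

The Uniform(0, θ) likelihood is θ^(−n) for θ ≥ max(xᵢ), zero otherwise. Here max(xᵢ) = 11.70.
Posterior ∝ θ^(−2) · θ^(−5) = θ^(−7) on θ ≥ max(5.5, 11.70) = 11.70.
This density is strictly decreasing in θ, so the posterior mode lies at the lower boundary of the support.

θ̂_MAP = 11.70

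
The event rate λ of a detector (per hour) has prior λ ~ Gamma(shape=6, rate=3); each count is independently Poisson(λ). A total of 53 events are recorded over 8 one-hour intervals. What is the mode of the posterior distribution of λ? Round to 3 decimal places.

Σxᵢ = 53, n = 8.
Posterior ∝ λ^5e^(−3λ) · λ^53e^(−8λ) = λ^58e^(−11λ), i.e. Gamma(shape=59, rate=11).
The mode of a Gamma(a, b) with a ≥ 1 (shape–rate) is (a−1)/b = 58/11 ≈ 5.273.

λ̂_MAP = 5.273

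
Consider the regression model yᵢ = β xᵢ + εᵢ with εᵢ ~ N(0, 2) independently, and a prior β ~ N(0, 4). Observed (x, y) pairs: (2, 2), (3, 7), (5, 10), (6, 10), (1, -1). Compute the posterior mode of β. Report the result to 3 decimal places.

log p(β | y) = −Σ(yᵢ − βxᵢ)²/(2·2) − β²/(2·4) + const.
Setting the derivative to zero: Σxᵢ(yᵢ − βxᵢ)/2 − β/4 = 0, so β = Σxᵢyᵢ / (Σxᵢ² + σ²/τ²).
Σxᵢyᵢ = 2·2 + 3·7 + 5·10 + 6·10 + 1·(-1) = 134; Σxᵢ² = 75; σ²/τ² = 0.5.
β̂_MAP = 134 / (75 + 0.5) = 134/75.5 ≈ 1.775.

β̂_MAP = 1.775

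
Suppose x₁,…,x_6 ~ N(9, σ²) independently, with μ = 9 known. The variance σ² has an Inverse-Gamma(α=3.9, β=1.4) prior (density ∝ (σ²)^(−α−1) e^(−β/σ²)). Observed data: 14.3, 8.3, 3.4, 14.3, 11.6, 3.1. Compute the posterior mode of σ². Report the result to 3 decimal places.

Sum of squared deviations about the known mean: SS = (14.3−9)² + (8.3−9)² + (3.4−9)² + (14.3−9)² + (11.6−9)² + (3.1−9)² = 129.6.
The Normal likelihood contributes (σ²)^(−n/2) exp(−SS/(2σ²)), so the posterior is Inverse-Gamma(α + n/2, β + SS/2) = Inverse-Gamma(6.9, 66.2).
The mode of Inverse-Gamma(a, b) is b/(a+1) = 66.2/7.9 ≈ 8.380.

σ̂²_MAP = 8.380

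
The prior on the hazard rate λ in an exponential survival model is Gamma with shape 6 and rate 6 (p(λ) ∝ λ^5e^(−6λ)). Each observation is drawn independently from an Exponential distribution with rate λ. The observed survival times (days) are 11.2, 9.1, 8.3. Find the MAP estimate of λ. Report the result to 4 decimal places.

The Exponential(rate=λ) likelihood is ∝ λ^n e^(−λΣtᵢ). Here n = 3 and Σtᵢ = 11.2 + 9.1 + 8.3 = 28.6.
Posterior ∝ λ^5e^(−6λ) · λ^3e^(−28.6λ) = λ^8e^(−34.6λ), i.e. Gamma(9, 34.6).
Mode = (a−1)/b = 8/34.6 ≈ 0.2312.

λ̂_MAP = 0.2312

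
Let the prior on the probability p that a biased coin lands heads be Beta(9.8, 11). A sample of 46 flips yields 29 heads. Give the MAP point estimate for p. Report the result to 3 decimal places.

Prior: Beta(9.8, 11).
Data: 29 successes in 46 trials. The binomial likelihood contributes p^29(1−p)^17, so the posterior is Beta(9.8+29, 11+17) = Beta(38.8, 28).
For Beta(a, b) with a, b > 1 the mode is (a−1)/(a+b−2) = 37.8/64.8 ≈ 0.583.

p̂_MAP = 0.583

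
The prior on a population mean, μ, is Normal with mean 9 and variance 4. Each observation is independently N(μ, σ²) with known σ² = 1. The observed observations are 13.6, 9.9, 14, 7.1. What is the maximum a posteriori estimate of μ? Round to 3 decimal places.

n = 4; x̄ = (13.6 + 9.9 + 14 + 7.1)/4 = 44.6/4 = 11.15.
For a Normal prior and Normal likelihood with known variance, the posterior is Normal; its mode equals its mean, the precision-weighted average.
Prior precision 1/σ₀² = 1/4 = 0.25; data precision n/σ² = 4/1 = 4.
μ̂ = (0.25·9 + 4·11.15) / (0.25 + 4) = 46.85/4.25 = 937/85 ≈ 11.024.

μ̂_MAP = 11.024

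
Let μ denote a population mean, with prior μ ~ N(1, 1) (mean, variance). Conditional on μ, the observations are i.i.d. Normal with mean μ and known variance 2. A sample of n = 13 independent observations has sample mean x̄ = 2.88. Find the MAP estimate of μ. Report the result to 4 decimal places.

n = 13, x̄ = 2.88.
For a Normal prior and Normal likelihood with known variance, the posterior is Normal; its mode equals its mean, the precision-weighted average.
Prior precision 1/σ₀² = 1/1 = 1; data precision n/σ² = 13/2 = 6.5.
μ̂ = (1·1 + 6.5·2.88) / (1 + 6.5) = 19.72/7.5 = 986/375 ≈ 2.6293.

μ̂_MAP = 2.6293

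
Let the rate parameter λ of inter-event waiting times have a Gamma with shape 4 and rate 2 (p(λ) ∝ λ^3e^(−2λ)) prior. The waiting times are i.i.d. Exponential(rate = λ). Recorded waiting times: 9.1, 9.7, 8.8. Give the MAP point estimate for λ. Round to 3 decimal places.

λ̂_MAP = 0.203

The Exponential(rate=λ) likelihood is ∝ λ^n e^(−λΣtᵢ). Here n = 3 and Σtᵢ = 9.1 + 9.7 + 8.8 = 27.6.
Posterior ∝ λ^3e^(−2λ) · λ^3e^(−27.6λ) = λ^6e^(−29.6λ), i.e. Gamma(7, 29.6).
Mode = (a−1)/b = 6/29.6 ≈ 0.203.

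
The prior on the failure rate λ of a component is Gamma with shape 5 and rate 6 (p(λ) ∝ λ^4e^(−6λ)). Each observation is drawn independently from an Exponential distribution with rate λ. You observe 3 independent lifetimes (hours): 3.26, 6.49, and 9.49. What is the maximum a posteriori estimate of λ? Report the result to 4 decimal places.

The Exponential(rate=λ) likelihood is ∝ λ^n e^(−λΣtᵢ). Here n = 3 and Σtᵢ = 3.26 + 6.49 + 9.49 = 19.24.
Posterior ∝ λ^4e^(−6λ) · λ^3e^(−19.24λ) = λ^7e^(−25.24λ), i.e. Gamma(8, 25.24).
Mode = (a−1)/b = 7/25.24 ≈ 0.2773.

λ̂_MAP = 0.2773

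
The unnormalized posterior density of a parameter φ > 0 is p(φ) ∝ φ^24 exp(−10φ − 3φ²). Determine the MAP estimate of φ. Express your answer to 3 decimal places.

ℓ'(φ) = 24/φ − 10 − 6φ. Setting this to zero and multiplying by φ: 6φ² + 10φ − 24 = 0.
φ = (−10 + √(10² + 4·6·24)) / (2·6) = (−10 + √676) / 12 = (−10 + 26)/12 = 4/3.
ℓ''(φ) = −24/φ² − 6 < 0, confirming a maximum.

φ̂_MAP = 1.333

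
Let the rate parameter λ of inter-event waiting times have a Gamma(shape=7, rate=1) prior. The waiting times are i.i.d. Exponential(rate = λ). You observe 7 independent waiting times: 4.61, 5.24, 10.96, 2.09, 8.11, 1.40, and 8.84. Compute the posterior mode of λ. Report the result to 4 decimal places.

The Exponential(rate=λ) likelihood is ∝ λ^n e^(−λΣtᵢ). Here n = 7 and Σtᵢ = 4.61 + 5.24 + 10.96 + 2.09 + 8.11 + 1.40 + 8.84 = 41.25.
Posterior ∝ λ^6e^(−1λ) · λ^7e^(−41.25λ) = λ^13e^(−42.25λ), i.e. Gamma(14, 42.25).
Mode = (a−1)/b = 13/42.25 ≈ 0.3077.

λ̂_MAP = 0.3077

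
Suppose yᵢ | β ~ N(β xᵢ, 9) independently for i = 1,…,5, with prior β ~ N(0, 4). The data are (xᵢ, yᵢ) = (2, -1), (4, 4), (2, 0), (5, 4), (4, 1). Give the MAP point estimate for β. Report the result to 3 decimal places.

log p(β | y) = −Σ(yᵢ − βxᵢ)²/(2·9) − β²/(2·4) + const.
Setting the derivative to zero: Σxᵢ(yᵢ − βxᵢ)/9 − β/4 = 0, so β = Σxᵢyᵢ / (Σxᵢ² + σ²/τ²).
Σxᵢyᵢ = 2·(-1) + 4·4 + 2·0 + 5·4 + 4·1 = 38; Σxᵢ² = 65; σ²/τ² = 2.25.
β̂_MAP = 38 / (65 + 2.25) = 38/67.25 ≈ 0.565.

β̂_MAP = 0.565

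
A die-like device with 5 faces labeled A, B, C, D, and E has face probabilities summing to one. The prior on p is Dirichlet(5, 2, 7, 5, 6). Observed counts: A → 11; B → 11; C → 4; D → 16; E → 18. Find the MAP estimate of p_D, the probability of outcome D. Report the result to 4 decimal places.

The posterior is Dirichlet(αᵢ + nᵢ) = Dirichlet(16, 13, 11, 21, 24).
For a Dirichlet(a₁,…,a_K) with all aᵢ > 1, the mode has j-th component (aⱼ − 1)/(Σaᵢ − K).
Here Σaᵢ = 85 and K = 5, so p_D = (21 − 1)/(85 − 5) = 20/80 ≈ 0.2500.

MAP estimate of p_D = 0.2500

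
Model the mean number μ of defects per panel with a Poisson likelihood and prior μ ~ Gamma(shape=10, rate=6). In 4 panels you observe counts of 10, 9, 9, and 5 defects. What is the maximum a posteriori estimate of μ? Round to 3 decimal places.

μ̂_MAP = 4.200

Σxᵢ = 10+9+9+5 = 33, with n = 4.
Posterior ∝ μ^9e^(−6μ) · μ^33e^(−4μ) = μ^42e^(−10μ), i.e. Gamma(shape=43, rate=10).
The mode of a Gamma(a, b) with a ≥ 1 (shape–rate) is (a−1)/b = 42/10 ≈ 4.200.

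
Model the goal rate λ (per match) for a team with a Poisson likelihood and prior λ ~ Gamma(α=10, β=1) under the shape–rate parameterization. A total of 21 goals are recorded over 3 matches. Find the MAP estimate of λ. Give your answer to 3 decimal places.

Σxᵢ = 21, n = 3.
Posterior ∝ λ^9e^(−1λ) · λ^21e^(−3λ) = λ^30e^(−4λ), i.e. Gamma(shape=31, rate=4).
The mode of a Gamma(a, b) with a ≥ 1 (shape–rate) is (a−1)/b = 30/4 ≈ 7.500.

λ̂_MAP = 7.500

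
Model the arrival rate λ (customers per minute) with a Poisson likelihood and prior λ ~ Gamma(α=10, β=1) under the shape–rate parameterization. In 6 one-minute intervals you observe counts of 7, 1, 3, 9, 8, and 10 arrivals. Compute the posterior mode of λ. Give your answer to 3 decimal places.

λ̂_MAP = 6.714

Σxᵢ = 7+1+3+9+8+10 = 38, with n = 6.
Posterior ∝ λ^9e^(−1λ) · λ^38e^(−6λ) = λ^47e^(−7λ), i.e. Gamma(shape=48, rate=7).
The mode of a Gamma(a, b) with a ≥ 1 (shape–rate) is (a−1)/b = 47/7 ≈ 6.714.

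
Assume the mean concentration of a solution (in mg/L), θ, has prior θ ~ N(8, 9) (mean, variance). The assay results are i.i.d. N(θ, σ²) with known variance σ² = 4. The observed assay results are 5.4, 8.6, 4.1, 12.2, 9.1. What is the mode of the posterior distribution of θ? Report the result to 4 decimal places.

θ̂_MAP = 7.8898

n = 5; x̄ = (5.4 + 8.6 + 4.1 + 12.2 + 9.1)/5 = 39.4/5 = 7.88.
For a Normal prior and Normal likelihood with known variance, the posterior is Normal; its mode equals its mean, the precision-weighted average.
Prior precision 1/σ₀² = 1/9; data precision n/σ² = 5/4 = 1.25.
θ̂ = ((1/9)·8 + 1.25·7.88) / (1/9 + 1.25) = (1933/180)/(49/36) = 1933/245 ≈ 7.8898.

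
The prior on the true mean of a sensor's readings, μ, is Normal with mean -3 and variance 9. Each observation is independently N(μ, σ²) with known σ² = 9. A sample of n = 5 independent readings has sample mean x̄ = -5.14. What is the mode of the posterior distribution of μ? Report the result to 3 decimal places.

μ̂_MAP = -4.783

n = 5, x̄ = -5.14.
For a Normal prior and Normal likelihood with known variance, the posterior is Normal; its mode equals its mean, the precision-weighted average.
Prior precision 1/σ₀² = 1/9; data precision n/σ² = 5/9.
μ̂ = ((1/9)·(-3) + (5/9)·(-5.14)) / (1/9 + 5/9) = (-287/90)/(2/3) = -287/60 ≈ -4.783.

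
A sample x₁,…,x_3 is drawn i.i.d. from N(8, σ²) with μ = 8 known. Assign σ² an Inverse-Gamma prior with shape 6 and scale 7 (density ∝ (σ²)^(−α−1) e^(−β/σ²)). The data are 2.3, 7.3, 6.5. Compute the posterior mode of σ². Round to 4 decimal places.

σ̂²_MAP = 2.8959

Sum of squared deviations about the known mean: SS = (2.3−8)² + (7.3−8)² + (6.5−8)² = 35.23.
The Normal likelihood contributes (σ²)^(−n/2) exp(−SS/(2σ²)), so the posterior is Inverse-Gamma(α + n/2, β + SS/2) = Inverse-Gamma(7.5, 24.615).
The mode of Inverse-Gamma(a, b) is b/(a+1) = 24.615/8.5 ≈ 2.8959.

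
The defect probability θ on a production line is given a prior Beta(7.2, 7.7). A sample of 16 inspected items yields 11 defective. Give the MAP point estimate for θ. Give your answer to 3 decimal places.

Prior: Beta(7.2, 7.7).
Data: 11 successes in 16 trials. The binomial likelihood contributes θ^11(1−θ)^5, so the posterior is Beta(7.2+11, 7.7+5) = Beta(18.2, 12.7).
For Beta(a, b) with a, b > 1 the mode is (a−1)/(a+b−2) = 17.2/28.9 ≈ 0.595.

θ̂_MAP = 0.595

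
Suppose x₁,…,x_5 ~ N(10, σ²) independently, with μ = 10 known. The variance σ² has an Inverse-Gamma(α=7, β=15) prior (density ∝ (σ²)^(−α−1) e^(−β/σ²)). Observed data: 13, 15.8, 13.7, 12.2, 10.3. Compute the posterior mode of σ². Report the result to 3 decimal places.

Sum of squared deviations about the known mean: SS = (13−10)² + (15.8−10)² + (13.7−10)² + (12.2−10)² + (10.3−10)² = 61.26.
The Normal likelihood contributes (σ²)^(−n/2) exp(−SS/(2σ²)), so the posterior is Inverse-Gamma(α + n/2, β + SS/2) = Inverse-Gamma(9.5, 45.63).
The mode of Inverse-Gamma(a, b) is b/(a+1) = 45.63/10.5 ≈ 4.346.

σ̂²_MAP = 4.346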